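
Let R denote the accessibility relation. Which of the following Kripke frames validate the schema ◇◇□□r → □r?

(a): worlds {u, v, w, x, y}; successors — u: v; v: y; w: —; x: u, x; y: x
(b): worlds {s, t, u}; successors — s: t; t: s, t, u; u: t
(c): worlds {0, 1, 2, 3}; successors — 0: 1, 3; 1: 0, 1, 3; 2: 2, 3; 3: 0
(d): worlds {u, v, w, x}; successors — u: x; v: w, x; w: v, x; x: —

The schema corresponds to a generalized confluence (Geach) condition: ∀x ∀y ∀z ((xR²y ∧ xRz) → ∃w (yR²w ∧ z = w)).
(a): fails — uR²y, uRv but no t with yR²t and v=t.
(b): condition met.
(c): fails — 1R²3, 1R0 but no w with 3R²w and 0=w.
(d): fails — vR²v, vRw but no t with vR²t and w=t.

(b)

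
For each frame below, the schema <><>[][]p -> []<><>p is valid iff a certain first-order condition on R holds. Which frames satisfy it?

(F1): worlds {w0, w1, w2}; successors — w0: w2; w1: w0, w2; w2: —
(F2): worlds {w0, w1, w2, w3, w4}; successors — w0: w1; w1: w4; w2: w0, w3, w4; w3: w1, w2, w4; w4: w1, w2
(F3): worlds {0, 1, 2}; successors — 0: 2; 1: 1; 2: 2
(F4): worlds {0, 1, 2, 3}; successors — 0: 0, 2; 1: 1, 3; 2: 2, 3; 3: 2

(F3), (F4)

Frame correspondent (Sahlqvist): forall x forall y forall z ((x R^2 y & xRz) -> exists w (y R^2 w & z R^2 w)) — i.e. a generalized confluence (Geach) condition.
(F1): fails — w1R²w2, w1Rw0 but no w with w2R²w and w0R²w.
(F2): fails — w0R²w4, w0Rw1 but no w with w4R²w and w1R²w.
(F3): holds.
(F4): holds.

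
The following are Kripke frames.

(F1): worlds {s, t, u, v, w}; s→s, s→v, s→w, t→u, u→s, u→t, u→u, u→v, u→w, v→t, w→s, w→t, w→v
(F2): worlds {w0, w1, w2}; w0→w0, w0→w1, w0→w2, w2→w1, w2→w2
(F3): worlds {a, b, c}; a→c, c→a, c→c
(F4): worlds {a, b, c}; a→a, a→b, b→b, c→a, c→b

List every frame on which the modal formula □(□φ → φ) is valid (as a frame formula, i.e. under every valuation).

Frame correspondent (Sahlqvist): ∀x ∀y (Rxy → Ryy) — i.e. shift-reflexivity.
(F1): fails — Ruv but not Rvv.
(F2): fails — Rw0w1 but not Rw1w1.
(F3): fails — Rca but not Raa.
(F4): satisfies the condition.
Valid on: (F4).

(F4)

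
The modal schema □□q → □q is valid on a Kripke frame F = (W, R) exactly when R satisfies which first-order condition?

Suppose □□q→□q is valid. Take Rxy and set V(q)={w : xR²w}. Then □□q at x, so □q at x, so q at y, i.e. ∃z(Rxz∧Rzy).
The converse is a direct semantic check.
So the correspondent is density.

Density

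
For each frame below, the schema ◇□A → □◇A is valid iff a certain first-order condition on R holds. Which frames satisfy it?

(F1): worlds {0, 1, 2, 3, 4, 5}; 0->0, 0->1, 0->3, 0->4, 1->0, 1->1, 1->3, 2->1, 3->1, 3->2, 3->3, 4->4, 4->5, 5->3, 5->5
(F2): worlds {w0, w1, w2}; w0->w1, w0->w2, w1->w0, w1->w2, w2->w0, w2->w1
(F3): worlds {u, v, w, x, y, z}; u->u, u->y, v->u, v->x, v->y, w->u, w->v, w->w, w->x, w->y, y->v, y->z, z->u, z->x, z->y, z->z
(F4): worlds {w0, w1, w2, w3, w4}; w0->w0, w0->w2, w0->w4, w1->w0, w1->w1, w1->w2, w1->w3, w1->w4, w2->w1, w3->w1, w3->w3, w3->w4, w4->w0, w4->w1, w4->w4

(F2)

Frame correspondent (Sahlqvist): ∀x ∀y ∀z (Rxy ∧ Rxz → ∃w (Ryw ∧ Rzw)) — i.e. convergence.
(F1): fails — R01 and R04 but 1 and 4 have no common successor.
(F2): holds.
(F3): fails — Ruu and Ruy but u and y have no common successor.
(F4): fails — Rw0w2 and Rw0w0 but w2 and w0 have no common successor.
Valid on: (F2).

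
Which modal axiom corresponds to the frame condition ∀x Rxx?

A defining formula is □s → s (the T axiom).
Suppose □s→s is valid. At any x set V(s)={w : Rxw}. Then □s holds at x, so s holds at x, i.e. Rxx.

□s → s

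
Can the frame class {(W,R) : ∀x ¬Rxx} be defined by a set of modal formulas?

Not modally definable

Modal frame validity is preserved under surjective bounded morphisms.
The 2-cycle (worlds s,t with s→t→s) is irreflexive, and the map sending every world to a single reflexive point • is a surjective bounded morphism (forth: every edge maps to (•,•); back: every world has a successor). So any modal formula valid on the 2-cycle is also valid on the reflexive point, which is not irreflexive.
So no modal formula (or set of formulas) defines exactly the irreflexive frames.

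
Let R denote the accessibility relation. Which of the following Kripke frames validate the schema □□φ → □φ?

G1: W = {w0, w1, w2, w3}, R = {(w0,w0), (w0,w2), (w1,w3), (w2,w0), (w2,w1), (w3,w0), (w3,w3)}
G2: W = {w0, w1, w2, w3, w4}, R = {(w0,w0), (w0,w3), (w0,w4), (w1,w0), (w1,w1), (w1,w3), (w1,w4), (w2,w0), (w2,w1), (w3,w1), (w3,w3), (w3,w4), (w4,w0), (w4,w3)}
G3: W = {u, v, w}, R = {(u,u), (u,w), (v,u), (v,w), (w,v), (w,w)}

This is the axiom for density; its first-order frame correspondent is ∀x ∀y (Rxy → ∃z (Rxz ∧ Rzy)).
G1: fails — Rw2w1 but no z with Rw2z and Rzw1.
G2: condition met.
G3: condition met.

G2, G3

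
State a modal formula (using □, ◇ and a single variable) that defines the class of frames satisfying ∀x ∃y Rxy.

□ψ → ◇ψ

This is seriality; the standard corresponding axiom is D: □ψ → ◇ψ.
Suppose □ψ→◇ψ is valid. At any x set V(ψ)=W. Then □ψ at x, so ◇ψ at x, so x has a successor.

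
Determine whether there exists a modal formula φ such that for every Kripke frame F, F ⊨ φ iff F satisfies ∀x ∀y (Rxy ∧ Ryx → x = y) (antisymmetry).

Any modally definable frame class is closed under surjective bounded morphisms.
The 8-cycle (worlds w0,w1,w2,w3,w4,w5,w6,w7 with w0→w1→w2→w3→w4→w5→w6→w7→w0) is antisymmetric. Sending even-indexed worlds to s and odd-indexed worlds to t is a surjective bounded morphism onto the two-world frame with s↔t, which is not antisymmetric.
Hence antisymmetry is not modally definable.

Not definable by any modal formula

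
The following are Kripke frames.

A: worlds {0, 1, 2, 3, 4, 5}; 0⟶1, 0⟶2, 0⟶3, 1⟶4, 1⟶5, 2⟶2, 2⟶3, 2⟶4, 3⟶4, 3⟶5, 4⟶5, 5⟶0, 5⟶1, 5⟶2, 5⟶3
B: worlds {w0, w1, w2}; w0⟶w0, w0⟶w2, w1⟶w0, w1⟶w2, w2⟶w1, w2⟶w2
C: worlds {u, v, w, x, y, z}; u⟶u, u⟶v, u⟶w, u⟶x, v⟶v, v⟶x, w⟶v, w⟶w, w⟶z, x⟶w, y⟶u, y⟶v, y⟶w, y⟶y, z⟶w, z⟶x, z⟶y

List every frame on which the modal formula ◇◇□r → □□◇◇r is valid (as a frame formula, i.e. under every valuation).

The schema corresponds to a generalized confluence (Geach) condition: ∀x ∀y ∀z ((xR²y ∧ xR²z) → ∃w (yRw ∧ zR²w)).
A: fails — 0R²3, 0R²4 but no w with 3Rw and 4R²w.
B: holds.
C: holds.

B, C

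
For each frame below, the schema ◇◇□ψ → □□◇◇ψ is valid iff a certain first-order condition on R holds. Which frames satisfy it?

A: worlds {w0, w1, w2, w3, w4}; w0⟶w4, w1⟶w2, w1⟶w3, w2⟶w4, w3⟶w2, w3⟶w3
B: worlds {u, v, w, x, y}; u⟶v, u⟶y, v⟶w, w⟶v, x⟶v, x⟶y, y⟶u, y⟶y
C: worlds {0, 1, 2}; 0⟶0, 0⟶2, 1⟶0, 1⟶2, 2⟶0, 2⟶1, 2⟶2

This is the axiom for a generalized confluence (Geach) condition; its first-order frame correspondent is ∀x ∀y ∀z ((xR²y ∧ xR²z) → ∃w (yRw ∧ zR²w)).
A: fails — w1R²w2, w1R²w2 but no w with w2Rw and w2R²w.
B: fails — uR²u, uR²w but no t with uRt and wR²t.
C: satisfies the condition.
Valid on: C.

C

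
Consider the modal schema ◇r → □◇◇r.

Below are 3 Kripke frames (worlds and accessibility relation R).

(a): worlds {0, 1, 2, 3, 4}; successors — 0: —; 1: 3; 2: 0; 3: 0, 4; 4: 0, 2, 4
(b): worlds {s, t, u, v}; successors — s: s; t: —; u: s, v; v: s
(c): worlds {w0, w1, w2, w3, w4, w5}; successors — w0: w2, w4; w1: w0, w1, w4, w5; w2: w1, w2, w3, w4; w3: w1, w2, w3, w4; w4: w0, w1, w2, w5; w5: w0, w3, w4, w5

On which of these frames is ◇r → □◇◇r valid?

(c)

Frame correspondent (Sahlqvist): ∀x ∀y ∀z ((xRy ∧ xRz) → ∃w (y = w ∧ zR²w)) — i.e. a generalized confluence (Geach) condition.
(a): fails — 1R3, 1R3 but no w with 3=w and 3R²w.
(b): fails — uRv, uRs but no w with v=w and sR²w.
(c): ✓.
Valid on: (c).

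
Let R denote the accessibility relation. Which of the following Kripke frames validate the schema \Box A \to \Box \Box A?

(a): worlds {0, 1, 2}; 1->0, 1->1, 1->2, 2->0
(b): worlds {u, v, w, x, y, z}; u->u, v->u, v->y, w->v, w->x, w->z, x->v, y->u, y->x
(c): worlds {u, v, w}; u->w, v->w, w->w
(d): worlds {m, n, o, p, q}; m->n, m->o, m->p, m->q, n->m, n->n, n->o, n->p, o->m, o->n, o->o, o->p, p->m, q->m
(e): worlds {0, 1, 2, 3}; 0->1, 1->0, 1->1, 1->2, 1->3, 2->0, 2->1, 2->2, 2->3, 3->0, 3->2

This is the axiom for transitivity; its first-order frame correspondent is \forall x \forall y \forall z (Rxy \wedge Ryz \to Rxz).
(a): ✓.
(b): fails — Ryx and Rxv but not Ryv.
(c): ✓.
(d): fails — Rom and Rmq but not Roq.
(e): fails — R32 and R23 but not R33.
Valid on: (a), (c).

(a), (c)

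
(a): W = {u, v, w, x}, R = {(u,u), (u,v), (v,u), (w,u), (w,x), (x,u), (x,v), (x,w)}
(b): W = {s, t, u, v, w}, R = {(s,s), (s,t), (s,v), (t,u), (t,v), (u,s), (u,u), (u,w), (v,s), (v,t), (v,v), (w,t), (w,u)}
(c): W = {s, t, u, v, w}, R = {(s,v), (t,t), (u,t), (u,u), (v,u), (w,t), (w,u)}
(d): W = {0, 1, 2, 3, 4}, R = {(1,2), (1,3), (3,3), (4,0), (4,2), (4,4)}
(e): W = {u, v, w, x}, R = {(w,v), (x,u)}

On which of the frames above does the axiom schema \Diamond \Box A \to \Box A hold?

This is the axiom for the Euclidean property; its first-order frame correspondent is \forall x \forall y \forall z (Rxy \wedge Rxz \to Ryz).
(a): fails — Ruv and Ruv but not Rvv.
(b): fails — Rst and Rss but not Rts.
(c): fails — Rsv and Rsv but not Rvv.
(d): fails — R12 and R12 but not R22.
(e): fails — Rwv and Rwv but not Rvv.

none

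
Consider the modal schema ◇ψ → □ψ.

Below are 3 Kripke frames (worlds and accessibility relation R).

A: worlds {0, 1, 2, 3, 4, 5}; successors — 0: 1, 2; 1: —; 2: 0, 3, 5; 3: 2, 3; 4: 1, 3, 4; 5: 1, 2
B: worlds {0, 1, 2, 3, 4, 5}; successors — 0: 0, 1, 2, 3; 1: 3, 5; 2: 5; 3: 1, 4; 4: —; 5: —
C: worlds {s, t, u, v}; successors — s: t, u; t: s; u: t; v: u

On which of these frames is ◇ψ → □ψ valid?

This is the axiom for partial functionality; its first-order frame correspondent is ∀x ∀y ∀z (Rxy ∧ Rxz → y = z).
A: fails — 0 sees both 1 and 2.
B: fails — 0 sees both 0 and 1.
C: fails — s sees both t and u.
Valid on no frame.

none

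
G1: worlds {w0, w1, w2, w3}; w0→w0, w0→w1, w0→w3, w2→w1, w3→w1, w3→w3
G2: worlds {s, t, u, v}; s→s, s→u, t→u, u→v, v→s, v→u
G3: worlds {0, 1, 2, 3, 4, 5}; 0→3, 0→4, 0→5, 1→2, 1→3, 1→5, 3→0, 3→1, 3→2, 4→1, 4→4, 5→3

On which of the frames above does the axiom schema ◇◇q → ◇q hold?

This is the axiom for transitivity; its first-order frame correspondent is ∀x ∀y ∀z (Rxy ∧ Ryz → Rxz).
G1: satisfies the condition.
G2: fails — Ruv and Rvu but not Ruu.
G3: fails — R31 and R13 but not R33.
Valid on: G1.

G1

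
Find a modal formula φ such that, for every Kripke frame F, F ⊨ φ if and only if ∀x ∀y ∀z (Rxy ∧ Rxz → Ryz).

◇p → □◇p

A defining formula is ◇p → □◇p (the 5 axiom).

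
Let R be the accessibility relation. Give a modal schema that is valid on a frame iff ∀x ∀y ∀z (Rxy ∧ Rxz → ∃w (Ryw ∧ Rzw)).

A defining formula is ◇□r → □◇r (the .2 axiom).
Suppose ◇□r→□◇r is valid. Take Rxy, Rxz and set V(r)={w : Ryw}. Then □r at y so ◇□r at x, so □◇r at x, so ◇r at z, giving w with Rzw and Ryw.

◇□r → □◇r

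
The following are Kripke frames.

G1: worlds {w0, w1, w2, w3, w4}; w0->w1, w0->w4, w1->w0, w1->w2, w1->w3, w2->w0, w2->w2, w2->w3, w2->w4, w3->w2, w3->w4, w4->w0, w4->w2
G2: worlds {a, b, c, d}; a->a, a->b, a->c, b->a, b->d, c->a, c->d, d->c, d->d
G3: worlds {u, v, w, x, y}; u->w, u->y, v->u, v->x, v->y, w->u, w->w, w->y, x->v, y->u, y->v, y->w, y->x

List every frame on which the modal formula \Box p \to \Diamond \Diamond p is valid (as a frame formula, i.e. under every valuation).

G2

The schema corresponds to a generalized confluence (Geach) condition: \forall x \exists w (xRw \wedge x R^2 w).
G1: fails — at w0 but no w with w0Rw and w0R²w.
G2: satisfies the condition.
G3: fails — at x but no t with xRt and xR²t.
Valid on: G2.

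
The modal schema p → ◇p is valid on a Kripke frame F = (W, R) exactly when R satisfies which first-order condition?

Equivalently (dual form): □p → p.
Suppose □p→p is valid. At any x set V(p)={w : Rxw}. Then □p holds at x, so p holds at x, i.e. Rxx.
Conversely, any frame satisfying ∀x Rxx validates the schema.
So the correspondent is reflexivity.

reflexivity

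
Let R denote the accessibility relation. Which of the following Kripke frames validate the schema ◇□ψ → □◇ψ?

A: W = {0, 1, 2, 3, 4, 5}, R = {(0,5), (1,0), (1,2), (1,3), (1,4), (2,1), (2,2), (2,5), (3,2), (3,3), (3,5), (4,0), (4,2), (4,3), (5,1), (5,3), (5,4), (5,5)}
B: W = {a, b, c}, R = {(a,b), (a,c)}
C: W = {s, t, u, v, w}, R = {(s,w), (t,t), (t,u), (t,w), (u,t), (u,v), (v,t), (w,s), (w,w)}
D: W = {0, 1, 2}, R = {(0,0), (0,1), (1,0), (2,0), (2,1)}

This is the axiom for convergence; its first-order frame correspondent is ∀x ∀y ∀z (Rxy ∧ Rxz → ∃w (Ryw ∧ Rzw)).
A: fails — R10 and R14 but 0 and 4 have no common successor.
B: fails — Rac and Rac but c and c have no common successor.
C: fails — Rtw and Rtu but w and u have no common successor.
D: satisfies the condition.
Valid on: D.

D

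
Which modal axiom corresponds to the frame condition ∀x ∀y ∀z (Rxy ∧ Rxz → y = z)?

A defining formula is ◇r → □r (the CD axiom).

◇r → □r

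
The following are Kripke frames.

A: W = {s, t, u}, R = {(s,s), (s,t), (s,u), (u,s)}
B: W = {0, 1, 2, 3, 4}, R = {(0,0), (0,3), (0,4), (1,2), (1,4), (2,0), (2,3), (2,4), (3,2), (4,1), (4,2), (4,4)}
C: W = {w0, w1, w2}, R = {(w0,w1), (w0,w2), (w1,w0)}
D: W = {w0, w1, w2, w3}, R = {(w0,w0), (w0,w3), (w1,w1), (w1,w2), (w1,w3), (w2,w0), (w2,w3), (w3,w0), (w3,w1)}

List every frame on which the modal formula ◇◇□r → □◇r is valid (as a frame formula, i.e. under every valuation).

D

Frame correspondent (Sahlqvist): ∀x ∀y ∀z ((xR²y ∧ xRz) → ∃w (yRw ∧ zRw)) — i.e. a generalized confluence (Geach) condition.
A: fails — sR²s, sRt but no w with sRw and tRw.
B: fails — 0R²0, 0R3 but no w with 0Rw and 3Rw.
C: fails — w0R²w0, w0Rw1 but no w with w0Rw and w1Rw.
D: satisfies the condition.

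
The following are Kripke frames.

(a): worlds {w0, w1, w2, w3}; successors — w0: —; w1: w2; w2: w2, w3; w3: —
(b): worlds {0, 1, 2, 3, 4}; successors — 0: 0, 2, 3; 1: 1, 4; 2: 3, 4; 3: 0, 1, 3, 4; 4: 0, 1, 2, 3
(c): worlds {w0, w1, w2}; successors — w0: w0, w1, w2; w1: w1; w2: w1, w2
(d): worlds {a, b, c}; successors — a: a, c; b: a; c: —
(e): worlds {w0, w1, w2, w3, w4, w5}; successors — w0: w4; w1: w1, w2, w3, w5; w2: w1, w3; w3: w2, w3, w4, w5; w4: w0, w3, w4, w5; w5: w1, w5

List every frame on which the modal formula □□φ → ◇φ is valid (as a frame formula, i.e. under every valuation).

Frame correspondent (Sahlqvist): ∀x ∃w (xR²w ∧ xRw) — i.e. a generalized confluence (Geach) condition.
(a): fails — at w0 but no w with w0R²w and w0Rw.
(b): satisfies the condition.
(c): satisfies the condition.
(d): fails — at c but no w with cR²w and cRw.
(e): satisfies the condition.

(b), (c), (e)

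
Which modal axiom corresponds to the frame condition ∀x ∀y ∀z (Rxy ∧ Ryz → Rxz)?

The condition is transitivity. The 4 schema □r → □□r defines it.
Suppose □r→□□r is valid. Take Rxy, Ryz and set V(r)={w : Rxw}. Then □r at x, so □□r at x, so □r at y, so r at z, i.e. Rxz.

□r → □□r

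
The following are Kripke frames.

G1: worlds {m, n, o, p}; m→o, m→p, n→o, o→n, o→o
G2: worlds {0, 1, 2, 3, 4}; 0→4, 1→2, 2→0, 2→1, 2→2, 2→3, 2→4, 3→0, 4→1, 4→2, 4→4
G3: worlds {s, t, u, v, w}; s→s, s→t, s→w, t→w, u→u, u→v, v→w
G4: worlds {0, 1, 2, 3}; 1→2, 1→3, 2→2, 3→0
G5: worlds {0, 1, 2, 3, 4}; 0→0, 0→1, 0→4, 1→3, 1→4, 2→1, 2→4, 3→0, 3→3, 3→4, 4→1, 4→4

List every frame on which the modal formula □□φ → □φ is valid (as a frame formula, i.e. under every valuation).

The schema corresponds to density: ∀x ∀y (Rxy → ∃z (Rxz ∧ Rzy)).
G1: fails — Rmp but no z with Rmz and Rzp.
G2: fails — R30 but no z with R3z and Rz0.
G3: fails — Rvw but no z with Rvz and Rzw.
G4: fails — R30 but no z with R3z and Rz0.
G5: satisfies the condition.
Valid on: G5.

G5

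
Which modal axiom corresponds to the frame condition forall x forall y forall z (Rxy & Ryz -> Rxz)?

A defining formula is □ψ → □□ψ (the 4 axiom).
Suppose □ψ→□□ψ is valid. Take Rxy, Ryz and set V(ψ)={w : Rxw}. Then □ψ at x, so □□ψ at x, so □ψ at y, so ψ at z, i.e. Rxz.

□ψ → □□ψ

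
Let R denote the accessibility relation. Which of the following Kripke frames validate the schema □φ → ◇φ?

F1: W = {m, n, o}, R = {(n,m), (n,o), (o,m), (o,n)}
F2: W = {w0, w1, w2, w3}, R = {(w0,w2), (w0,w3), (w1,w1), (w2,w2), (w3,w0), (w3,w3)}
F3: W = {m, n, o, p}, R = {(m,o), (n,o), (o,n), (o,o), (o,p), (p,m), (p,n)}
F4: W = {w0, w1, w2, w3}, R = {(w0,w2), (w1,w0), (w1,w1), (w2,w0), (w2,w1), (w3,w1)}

This is the axiom for seriality; its first-order frame correspondent is ∀x ∃y Rxy.
F1: fails — world m has no successor.
F2: satisfies the condition.
F3: satisfies the condition.
F4: satisfies the condition.
Valid on: F2, F3, F4.

F2, F3, F4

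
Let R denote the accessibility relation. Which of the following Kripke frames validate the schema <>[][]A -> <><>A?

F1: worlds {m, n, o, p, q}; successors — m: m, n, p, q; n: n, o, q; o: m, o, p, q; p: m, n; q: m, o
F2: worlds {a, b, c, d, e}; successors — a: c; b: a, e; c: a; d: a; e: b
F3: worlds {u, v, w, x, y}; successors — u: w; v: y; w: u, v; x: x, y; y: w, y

F1

Frame correspondent (Sahlqvist): forall x forall y (xRy -> exists w (y R^2 w & x R^2 w)) — i.e. a generalized confluence (Geach) condition.
F1: satisfies the condition.
F2: fails — aRc but no w with cR²w and aR²w.
F3: fails — uRw but no t with wR²t and uR²t.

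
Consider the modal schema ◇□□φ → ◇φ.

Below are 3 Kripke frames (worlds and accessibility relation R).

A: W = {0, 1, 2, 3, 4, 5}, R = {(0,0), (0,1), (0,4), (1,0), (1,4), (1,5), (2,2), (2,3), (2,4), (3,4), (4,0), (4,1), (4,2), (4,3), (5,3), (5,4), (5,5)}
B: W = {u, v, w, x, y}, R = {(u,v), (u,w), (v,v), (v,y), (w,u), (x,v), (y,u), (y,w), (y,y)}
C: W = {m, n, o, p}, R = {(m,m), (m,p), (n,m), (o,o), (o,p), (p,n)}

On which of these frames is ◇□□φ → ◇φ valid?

Frame correspondent (Sahlqvist): ∀x ∀y (xRy → ∃w (yR²w ∧ xRw)) — i.e. a generalized confluence (Geach) condition.
A: holds.
B: holds.
C: fails — oRp but no w with pR²w and oRw.

A, B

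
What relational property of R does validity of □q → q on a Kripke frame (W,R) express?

Reflexivity

This is the T axiom.
It corresponds to reflexivity: ∀x Rxx.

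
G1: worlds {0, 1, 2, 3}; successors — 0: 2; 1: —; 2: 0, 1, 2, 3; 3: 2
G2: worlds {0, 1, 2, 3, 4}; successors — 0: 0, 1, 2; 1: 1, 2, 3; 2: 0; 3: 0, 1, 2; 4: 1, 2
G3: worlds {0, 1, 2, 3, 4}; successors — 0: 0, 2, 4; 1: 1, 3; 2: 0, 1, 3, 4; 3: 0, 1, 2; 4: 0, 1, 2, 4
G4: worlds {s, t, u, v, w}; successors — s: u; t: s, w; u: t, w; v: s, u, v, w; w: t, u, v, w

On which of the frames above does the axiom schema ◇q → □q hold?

Frame correspondent (Sahlqvist): ∀x ∀y ∀z (Rxy ∧ Rxz → y = z) — i.e. partial functionality.
G1: fails — 2 sees both 0 and 1.
G2: fails — 0 sees both 0 and 1.
G3: fails — 0 sees both 0 and 2.
G4: fails — t sees both s and w.

none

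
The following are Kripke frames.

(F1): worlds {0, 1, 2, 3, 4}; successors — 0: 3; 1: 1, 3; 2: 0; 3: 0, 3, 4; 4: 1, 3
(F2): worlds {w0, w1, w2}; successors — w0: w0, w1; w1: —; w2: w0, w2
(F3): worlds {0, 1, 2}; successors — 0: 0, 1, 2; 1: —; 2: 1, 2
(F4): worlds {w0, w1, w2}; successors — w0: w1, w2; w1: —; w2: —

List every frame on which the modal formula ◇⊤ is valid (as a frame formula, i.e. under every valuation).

(F1)

Frame correspondent (Sahlqvist): ∀x ∃y Rxy — i.e. seriality.
(F1): condition met.
(F2): fails — world w1 has no successor.
(F3): fails — world 1 has no successor.
(F4): fails — world w1 has no successor.
Valid on: (F1).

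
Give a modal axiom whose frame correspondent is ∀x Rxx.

□r → r

A defining formula is □r → r (the T axiom).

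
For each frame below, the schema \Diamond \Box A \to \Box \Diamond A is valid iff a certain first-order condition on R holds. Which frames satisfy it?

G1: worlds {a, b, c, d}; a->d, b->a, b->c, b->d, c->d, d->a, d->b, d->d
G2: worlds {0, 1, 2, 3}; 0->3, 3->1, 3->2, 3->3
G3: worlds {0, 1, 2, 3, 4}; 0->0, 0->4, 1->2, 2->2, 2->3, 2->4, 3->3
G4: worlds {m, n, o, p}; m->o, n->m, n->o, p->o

Frame correspondent (Sahlqvist): \forall x \forall y \forall z (Rxy \wedge Rxz \to \exists w (Ryw \wedge Rzw)) — i.e. convergence.
G1: condition met.
G2: fails — R33 and R32 but 3 and 2 have no common successor.
G3: fails — R00 and R04 but 0 and 4 have no common successor.
G4: fails — Rmo and Rmo but o and o have no common successor.
Valid on: G1.

G1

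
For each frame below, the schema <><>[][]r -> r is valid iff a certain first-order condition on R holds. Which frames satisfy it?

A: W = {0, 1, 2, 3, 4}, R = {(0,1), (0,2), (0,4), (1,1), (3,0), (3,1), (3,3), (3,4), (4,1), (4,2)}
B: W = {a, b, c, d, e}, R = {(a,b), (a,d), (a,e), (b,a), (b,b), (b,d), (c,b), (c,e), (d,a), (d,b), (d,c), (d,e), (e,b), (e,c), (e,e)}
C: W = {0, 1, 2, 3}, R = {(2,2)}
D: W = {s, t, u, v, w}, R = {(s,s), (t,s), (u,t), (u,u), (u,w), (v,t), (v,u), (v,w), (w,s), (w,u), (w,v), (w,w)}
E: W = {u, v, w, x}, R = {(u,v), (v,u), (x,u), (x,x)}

B, C

This is the axiom for a generalized confluence (Geach) condition; its first-order frame correspondent is forall x forall y (x R^2 y -> exists w (y R^2 w & x = w)).
A: fails — 0R²1 but no w with 1R²w and 0=w.
B: ✓.
C: ✓.
D: fails — tR²s but no w* with sR²w* and t=w*.
E: fails — xR²u but no t with uR²t and x=t.
Valid on: B, C.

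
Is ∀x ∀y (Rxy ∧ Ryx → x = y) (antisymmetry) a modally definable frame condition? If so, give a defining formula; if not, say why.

No

Any modally definable frame class is closed under surjective bounded morphisms.
The 6-cycle (worlds w0,w1,w2,w3,w4,w5 with w0→w1→w2→w3→w4→w5→w0) is antisymmetric. Sending even-indexed worlds to s and odd-indexed worlds to t is a surjective bounded morphism onto the two-world frame with s↔t, which is not antisymmetric.
Hence antisymmetry is not modally definable.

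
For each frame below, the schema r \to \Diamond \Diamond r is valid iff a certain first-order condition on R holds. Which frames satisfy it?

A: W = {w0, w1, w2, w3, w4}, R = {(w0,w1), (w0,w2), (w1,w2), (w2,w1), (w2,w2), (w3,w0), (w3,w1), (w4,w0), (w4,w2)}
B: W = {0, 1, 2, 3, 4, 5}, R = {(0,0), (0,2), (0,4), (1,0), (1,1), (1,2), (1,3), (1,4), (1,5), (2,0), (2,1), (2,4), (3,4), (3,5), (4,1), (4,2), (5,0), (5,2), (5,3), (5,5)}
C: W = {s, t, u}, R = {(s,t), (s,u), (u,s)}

B

This is the axiom for a generalized confluence (Geach) condition; its first-order frame correspondent is \forall x \exists w (x = w \wedge x R^2 w).
A: fails — at w0 but no w with w0=w and w0R²w.
B: holds.
C: fails — at t but no w with t=w and tR²w.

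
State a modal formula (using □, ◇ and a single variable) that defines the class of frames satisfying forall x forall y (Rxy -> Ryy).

A defining formula is □(□ψ → ψ) (the T□ axiom).
Suppose □(□ψ→ψ) is valid. Take Rxy and set V(ψ)={w : Ryw}. Then at y, □ψ holds; since □(□ψ→ψ) at x, □ψ→ψ at y, so ψ at y, i.e. Ryy.

□(□ψ → ψ)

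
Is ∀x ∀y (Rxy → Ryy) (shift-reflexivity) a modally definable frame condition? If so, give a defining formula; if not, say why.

The condition is shift-reflexivity. A defining modal formula is □(□q → q).

Yes, by □(□q → q)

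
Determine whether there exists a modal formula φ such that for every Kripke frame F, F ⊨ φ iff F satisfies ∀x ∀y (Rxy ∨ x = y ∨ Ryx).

Any modally definable frame class is closed under disjoint unions.
Take 4 disjoint single-world reflexive frames: each is trivially connected, but their disjoint union has 4 worlds with no edge between distinct components, so it is not connected.
Hence connectedness of R is not modally definable.

No — not modally definable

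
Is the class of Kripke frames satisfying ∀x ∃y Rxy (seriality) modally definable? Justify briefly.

The condition is seriality. A defining modal formula is □p → ◇p.
Suppose □p→◇p is valid. At any x set V(p)=W. Then □p at x, so ◇p at x, so x has a successor.

Yes, by □p → ◇p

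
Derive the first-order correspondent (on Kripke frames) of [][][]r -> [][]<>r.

This is a Sahlqvist (Geach-type) schema ◇^0□^3r → □^2◇^1r.
First-order correspondent: forall x forall z (x R^2 z -> exists w (x R^3 w & zRw)).

forall x forall z (x R^2 z -> exists w (x R^3 w & zRw))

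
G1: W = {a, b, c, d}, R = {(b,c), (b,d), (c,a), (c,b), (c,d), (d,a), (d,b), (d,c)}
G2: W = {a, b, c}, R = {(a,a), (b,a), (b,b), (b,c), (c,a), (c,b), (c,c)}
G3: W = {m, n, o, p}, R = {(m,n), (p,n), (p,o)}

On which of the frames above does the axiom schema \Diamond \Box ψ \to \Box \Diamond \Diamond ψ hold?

G2

The schema corresponds to a generalized confluence (Geach) condition: \forall x \forall y \forall z ((xRy \wedge xRz) \to \exists w (yRw \wedge z R^2 w)).
G1: fails — cRa, cRa but no w with aRw and aR²w.
G2: ✓.
G3: fails — mRn, mRn but no w with nRw and nR²w.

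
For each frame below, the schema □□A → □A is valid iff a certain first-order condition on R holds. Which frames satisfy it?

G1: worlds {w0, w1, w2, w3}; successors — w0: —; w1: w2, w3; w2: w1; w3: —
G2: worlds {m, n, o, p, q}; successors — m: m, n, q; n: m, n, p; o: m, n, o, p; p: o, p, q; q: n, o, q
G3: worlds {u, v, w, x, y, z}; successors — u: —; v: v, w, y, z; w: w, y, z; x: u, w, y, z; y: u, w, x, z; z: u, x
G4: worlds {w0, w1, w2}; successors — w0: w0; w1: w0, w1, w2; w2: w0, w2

Frame correspondent (Sahlqvist): ∀x ∀y (Rxy → ∃z (Rxz ∧ Rzy)) — i.e. density.
G1: fails — Rw1w2 but no z with Rw1z and Rzw2.
G2: holds.
G3: fails — Rzx but no t with Rzt and Rtx.
G4: holds.

G2, G4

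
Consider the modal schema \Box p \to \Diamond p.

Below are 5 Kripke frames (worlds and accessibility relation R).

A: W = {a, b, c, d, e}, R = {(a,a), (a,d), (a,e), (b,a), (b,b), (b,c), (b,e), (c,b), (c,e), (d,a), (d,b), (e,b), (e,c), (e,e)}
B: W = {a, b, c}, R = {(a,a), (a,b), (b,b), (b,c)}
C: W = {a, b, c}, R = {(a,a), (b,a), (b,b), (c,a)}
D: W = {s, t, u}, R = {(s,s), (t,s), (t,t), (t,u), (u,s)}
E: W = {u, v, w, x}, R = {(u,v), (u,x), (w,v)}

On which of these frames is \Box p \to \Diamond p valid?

Frame correspondent (Sahlqvist): \forall x \exists y Rxy — i.e. seriality.
A: ✓.
B: fails — world c has no successor.
C: ✓.
D: ✓.
E: fails — world v has no successor.
Valid on: A, C, D.

A, C, D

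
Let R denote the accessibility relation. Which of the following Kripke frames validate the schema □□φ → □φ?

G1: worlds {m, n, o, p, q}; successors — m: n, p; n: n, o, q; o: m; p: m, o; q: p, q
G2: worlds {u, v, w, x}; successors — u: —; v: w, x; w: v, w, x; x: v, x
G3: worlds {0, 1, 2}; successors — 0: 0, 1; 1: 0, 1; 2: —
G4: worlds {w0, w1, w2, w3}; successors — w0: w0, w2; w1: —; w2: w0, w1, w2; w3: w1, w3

This is the axiom for density; its first-order frame correspondent is ∀x ∀y (Rxy → ∃z (Rxz ∧ Rzy)).
G1: fails — Rom but no z with Roz and Rzm.
G2: condition met.
G3: condition met.
G4: condition met.
Valid on: G2, G3, G4.

G2, G3, G4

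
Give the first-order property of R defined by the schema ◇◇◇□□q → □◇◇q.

This is a Sahlqvist (Geach-type) schema ◇^3□^2q → □^1◇^2q.
First-order correspondent: ∀x ∀y ∀z ((xR³y ∧ xRz) → ∃w (yR²w ∧ zR²w)).

∀x ∀y ∀z ((xR³y ∧ xRz) → ∃w (yR²w ∧ zR²w))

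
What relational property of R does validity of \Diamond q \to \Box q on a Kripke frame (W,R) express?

Suppose ◇q→□q is valid. Take Rxy, Rxz and set V(q)={y}. Then ◇q at x, so □q at x, so q at z, i.e. z=y.
The converse is a direct semantic check.
Frame condition: \forall x \forall y \forall z (Rxy \wedge Rxz \to y = z).

Partial functionality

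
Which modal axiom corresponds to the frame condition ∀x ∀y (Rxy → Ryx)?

p → □◇p

The condition is symmetry. The B schema p → □◇p defines it.
Suppose p→□◇p is valid. Take Rxy and set V(p)={x}. Then p at x, so □◇p at x, so ◇p at y, so some z with Ryz has p; z=x, i.e. Ryx.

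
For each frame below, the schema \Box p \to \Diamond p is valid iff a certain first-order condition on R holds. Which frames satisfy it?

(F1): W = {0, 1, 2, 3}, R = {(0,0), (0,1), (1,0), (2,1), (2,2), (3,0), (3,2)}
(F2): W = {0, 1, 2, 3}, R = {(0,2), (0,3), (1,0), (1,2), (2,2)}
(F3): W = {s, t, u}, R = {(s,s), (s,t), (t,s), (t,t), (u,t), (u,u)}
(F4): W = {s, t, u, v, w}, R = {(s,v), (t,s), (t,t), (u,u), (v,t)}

(F1), (F3)

The schema corresponds to seriality: \forall x \exists y Rxy.
(F1): satisfies the condition.
(F2): fails — world 3 has no successor.
(F3): satisfies the condition.
(F4): fails — world w has no successor.
Valid on: (F1), (F3).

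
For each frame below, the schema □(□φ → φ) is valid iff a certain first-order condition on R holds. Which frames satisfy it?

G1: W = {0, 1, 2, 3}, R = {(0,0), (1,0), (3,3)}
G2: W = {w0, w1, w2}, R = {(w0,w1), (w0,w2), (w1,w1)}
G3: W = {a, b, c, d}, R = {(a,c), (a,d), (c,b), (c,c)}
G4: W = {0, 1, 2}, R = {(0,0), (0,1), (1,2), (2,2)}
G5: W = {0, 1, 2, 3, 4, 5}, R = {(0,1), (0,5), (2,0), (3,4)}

Frame correspondent (Sahlqvist): ∀x ∀y (Rxy → Ryy) — i.e. shift-reflexivity.
G1: ✓.
G2: fails — Rw0w2 but not Rw2w2.
G3: fails — Rad but not Rdd.
G4: fails — R01 but not R11.
G5: fails — R01 but not R11.
Valid on: G1.

G1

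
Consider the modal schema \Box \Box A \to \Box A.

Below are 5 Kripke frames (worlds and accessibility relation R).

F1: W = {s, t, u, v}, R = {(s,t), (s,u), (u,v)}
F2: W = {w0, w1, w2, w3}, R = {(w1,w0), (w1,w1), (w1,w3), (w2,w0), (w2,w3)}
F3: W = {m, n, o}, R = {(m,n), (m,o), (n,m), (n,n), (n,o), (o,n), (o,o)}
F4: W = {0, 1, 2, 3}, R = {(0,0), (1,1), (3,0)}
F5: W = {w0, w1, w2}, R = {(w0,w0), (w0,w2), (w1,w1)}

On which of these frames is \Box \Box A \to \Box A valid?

F3, F4, F5

Frame correspondent (Sahlqvist): \forall x \forall y (Rxy \to \exists z (Rxz \wedge Rzy)) — i.e. density.
F1: fails — Rsu but no z with Rsz and Rzu.
F2: fails — Rw2w0 but no z with Rw2z and Rzw0.
F3: ✓.
F4: ✓.
F5: ✓.
Valid on: F3, F4, F5.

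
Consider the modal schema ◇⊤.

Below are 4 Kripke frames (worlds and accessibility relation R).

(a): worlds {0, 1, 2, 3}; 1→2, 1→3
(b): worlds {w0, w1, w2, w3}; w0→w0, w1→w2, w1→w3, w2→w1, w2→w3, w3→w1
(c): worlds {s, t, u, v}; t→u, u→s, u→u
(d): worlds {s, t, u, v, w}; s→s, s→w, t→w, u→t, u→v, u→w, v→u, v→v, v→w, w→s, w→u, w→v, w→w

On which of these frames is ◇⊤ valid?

The schema corresponds to seriality: ∀x ∃y Rxy.
(a): fails — world 0 has no successor.
(b): ✓.
(c): fails — world s has no successor.
(d): ✓.

(b), (d)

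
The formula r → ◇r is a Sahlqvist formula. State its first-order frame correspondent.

reflexivity: ∀x Rxx

Equivalently (dual form): □r → r.
Suppose □r→r is valid. At any x set V(r)={w : Rxw}. Then □r holds at x, so r holds at x, i.e. Rxx.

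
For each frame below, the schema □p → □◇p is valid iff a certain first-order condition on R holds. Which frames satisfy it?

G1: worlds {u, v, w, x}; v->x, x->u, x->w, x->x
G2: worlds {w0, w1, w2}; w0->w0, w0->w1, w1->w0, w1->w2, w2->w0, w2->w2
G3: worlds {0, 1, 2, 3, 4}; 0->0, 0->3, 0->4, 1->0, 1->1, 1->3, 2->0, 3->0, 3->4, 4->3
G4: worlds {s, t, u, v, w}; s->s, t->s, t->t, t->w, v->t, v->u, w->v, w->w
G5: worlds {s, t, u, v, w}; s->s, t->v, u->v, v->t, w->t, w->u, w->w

The schema corresponds to a generalized confluence (Geach) condition: ∀x ∀z (xRz → ∃w (xRw ∧ zRw)).
G1: fails — xRu but no t with xRt and uRt.
G2: satisfies the condition.
G3: fails — 3R4 but no w with 3Rw and 4Rw.
G4: fails — vRu but no w* with vRw* and uRw*.
G5: fails — tRv but no w* with tRw* and vRw*.

G2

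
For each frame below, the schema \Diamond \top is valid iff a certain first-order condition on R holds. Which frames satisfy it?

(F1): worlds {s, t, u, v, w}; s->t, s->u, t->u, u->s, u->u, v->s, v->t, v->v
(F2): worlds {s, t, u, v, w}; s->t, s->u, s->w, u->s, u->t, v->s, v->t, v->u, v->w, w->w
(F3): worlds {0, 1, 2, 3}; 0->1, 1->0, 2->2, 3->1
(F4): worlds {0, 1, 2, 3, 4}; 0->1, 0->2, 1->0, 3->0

(F3)

Frame correspondent (Sahlqvist): \forall x \exists y Rxy — i.e. seriality.
(F1): fails — world w has no successor.
(F2): fails — world t has no successor.
(F3): holds.
(F4): fails — world 2 has no successor.
Valid on: (F3).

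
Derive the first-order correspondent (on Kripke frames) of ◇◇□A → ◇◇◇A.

This is a Sahlqvist (Geach-type) schema ◇^2□^1A → □^0◇^3A.
Minimal-valuation argument: fix x; take any y with xR^2y and any z with xR^0z. Set V(A) to the set of worlds R-reachable from y in exactly 1 step. Then □^1A holds at y, so the antecedent holds at x; validity forces ◇^3A at z, giving a w with zR^3w and yR^1w.
First-order correspondent: ∀x ∀y (xR²y → ∃w (yRw ∧ xR³w)).

∀x ∀y (xR²y → ∃w (yRw ∧ xR³w))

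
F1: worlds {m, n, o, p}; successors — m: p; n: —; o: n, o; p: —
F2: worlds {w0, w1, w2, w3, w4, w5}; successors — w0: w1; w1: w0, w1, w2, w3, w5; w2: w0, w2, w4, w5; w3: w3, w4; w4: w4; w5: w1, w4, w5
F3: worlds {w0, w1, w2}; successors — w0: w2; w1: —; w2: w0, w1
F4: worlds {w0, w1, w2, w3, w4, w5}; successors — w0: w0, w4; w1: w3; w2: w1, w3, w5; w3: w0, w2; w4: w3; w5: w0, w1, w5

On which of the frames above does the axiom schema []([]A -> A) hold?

none

The schema corresponds to shift-reflexivity: forall x forall y (Rxy -> Ryy).
F1: fails — Ron but not Rnn.
F2: fails — Rw1w0 but not Rw0w0.
F3: fails — Rw0w2 but not Rw2w2.
F4: fails — Rw0w4 but not Rw4w4.
Valid on no frame.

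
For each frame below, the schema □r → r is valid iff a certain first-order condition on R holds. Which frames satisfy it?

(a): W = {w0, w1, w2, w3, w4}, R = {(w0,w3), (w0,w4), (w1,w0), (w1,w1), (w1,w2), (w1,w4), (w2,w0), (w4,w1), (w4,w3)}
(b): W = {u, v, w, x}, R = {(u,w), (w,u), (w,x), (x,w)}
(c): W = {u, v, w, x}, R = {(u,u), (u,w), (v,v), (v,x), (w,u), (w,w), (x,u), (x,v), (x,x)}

(c)

The schema corresponds to reflexivity: ∀x Rxx.
(a): fails — world w0 does not see itself.
(b): fails — world u does not see itself.
(c): ✓.
Valid on: (c).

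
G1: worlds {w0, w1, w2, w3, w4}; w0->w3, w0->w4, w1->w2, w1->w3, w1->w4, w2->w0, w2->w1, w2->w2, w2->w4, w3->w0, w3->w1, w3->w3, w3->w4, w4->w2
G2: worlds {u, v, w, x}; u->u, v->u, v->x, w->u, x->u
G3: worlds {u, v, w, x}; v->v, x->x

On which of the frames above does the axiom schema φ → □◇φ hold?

Frame correspondent (Sahlqvist): ∀x ∀y (Rxy → Ryx) — i.e. symmetry.
G1: fails — Rw0w4 but not Rw4w0.
G2: fails — Rwu but not Ruw.
G3: ✓.
Valid on: G3.

G3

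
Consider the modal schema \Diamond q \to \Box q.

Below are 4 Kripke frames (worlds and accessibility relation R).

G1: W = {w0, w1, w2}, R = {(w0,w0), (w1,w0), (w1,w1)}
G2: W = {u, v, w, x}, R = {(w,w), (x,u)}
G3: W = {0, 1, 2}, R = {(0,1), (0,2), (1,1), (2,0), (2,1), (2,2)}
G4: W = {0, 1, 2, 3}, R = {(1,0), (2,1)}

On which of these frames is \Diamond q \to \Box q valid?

This is the axiom for partial functionality; its first-order frame correspondent is \forall x \forall y \forall z (Rxy \wedge Rxz \to y = z).
G1: fails — w1 sees both w0 and w1.
G2: condition met.
G3: fails — 0 sees both 1 and 2.
G4: condition met.
Valid on: G2, G4.

G2, G4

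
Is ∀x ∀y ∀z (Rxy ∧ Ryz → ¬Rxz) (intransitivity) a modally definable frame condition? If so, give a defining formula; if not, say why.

If a class were modally definable it would be closed under surjective bounded morphisms (Goldblatt–Thomason).
The 5-cycle (worlds s,t,u,v,w with s→t→u→v→w→s) is intransitive. Mapping every world to a single reflexive point • is a surjective bounded morphism; the reflexive point is not intransitive (R••∧R•• but R••).
So no modal formula (or set of formulas) defines exactly the intransitive frames.

No — not modally definable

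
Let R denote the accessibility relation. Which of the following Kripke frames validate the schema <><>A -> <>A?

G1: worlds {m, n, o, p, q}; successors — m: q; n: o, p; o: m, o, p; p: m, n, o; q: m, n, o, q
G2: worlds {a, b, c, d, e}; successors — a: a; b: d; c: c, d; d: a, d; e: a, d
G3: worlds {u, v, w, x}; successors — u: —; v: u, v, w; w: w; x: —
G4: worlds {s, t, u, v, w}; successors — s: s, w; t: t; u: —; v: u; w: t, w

This is the axiom for transitivity; its first-order frame correspondent is forall x forall y forall z (Rxy & Ryz -> Rxz).
G1: fails — Rom and Rmq but not Roq.
G2: fails — Rcd and Rda but not Rca.
G3: satisfies the condition.
G4: fails — Rsw and Rwt but not Rst.

G3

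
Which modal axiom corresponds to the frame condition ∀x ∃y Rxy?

□ψ → ◇ψ

This is seriality; the standard corresponding axiom is D: □ψ → ◇ψ.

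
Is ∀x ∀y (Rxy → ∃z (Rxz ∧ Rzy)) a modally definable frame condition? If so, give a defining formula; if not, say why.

Yes: it is density, defined by the C4 schema □□p → □p.
Suppose □□p→□p is valid. Take Rxy and set V(p)={w : xR²w}. Then □□p at x, so □p at x, so p at y, i.e. ∃z(Rxz∧Rzy).

Definable; □□p → □p defines it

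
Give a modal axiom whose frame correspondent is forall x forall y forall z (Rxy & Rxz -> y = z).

This is partial functionality; the standard corresponding axiom is CD: ◇p → □p.
Suppose ◇p→□p is valid. Take Rxy, Rxz and set V(p)={y}. Then ◇p at x, so □p at x, so p at z, i.e. z=y.

◇p → □p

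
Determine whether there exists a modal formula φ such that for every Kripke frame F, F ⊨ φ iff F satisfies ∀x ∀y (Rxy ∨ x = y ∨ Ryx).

Modal frame validity is preserved under disjoint unions.
Take 3 disjoint single-world reflexive frames: each is trivially connected, but their disjoint union has 3 worlds with no edge between distinct components, so it is not connected.
Hence connectedness of R is not modally definable.

Not modally definable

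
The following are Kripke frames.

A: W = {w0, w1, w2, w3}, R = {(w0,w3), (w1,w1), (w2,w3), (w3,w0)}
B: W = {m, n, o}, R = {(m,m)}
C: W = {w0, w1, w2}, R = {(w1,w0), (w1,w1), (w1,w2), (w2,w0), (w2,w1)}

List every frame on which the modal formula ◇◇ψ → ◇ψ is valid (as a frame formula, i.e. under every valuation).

B

The schema corresponds to a generalized confluence (Geach) condition: ∀x ∀y (xR²y → ∃w (y = w ∧ xRw)).
A: fails — w0R²w0 but no w with w0=w and w0Rw.
B: condition met.
C: fails — w2R²w2 but no w with w2=w and w2Rw.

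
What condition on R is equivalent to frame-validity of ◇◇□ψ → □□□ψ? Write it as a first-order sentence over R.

∀x ∀y ∀z ((xR²y ∧ xR³z) → ∃w (yRw ∧ z = w))

This is a Sahlqvist (Geach-type) schema ◇^2□^1ψ → □^3◇^0ψ.
First-order correspondent: ∀x ∀y ∀z ((xR²y ∧ xR³z) → ∃w (yRw ∧ z = w)).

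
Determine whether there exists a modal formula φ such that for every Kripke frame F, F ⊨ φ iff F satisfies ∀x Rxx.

Yes: it is reflexivity, defined by the T schema □p → p.
Suppose □p→p is valid. At any x set V(p)={w : Rxw}. Then □p holds at x, so p holds at x, i.e. Rxx.

Yes — defined by □p → p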